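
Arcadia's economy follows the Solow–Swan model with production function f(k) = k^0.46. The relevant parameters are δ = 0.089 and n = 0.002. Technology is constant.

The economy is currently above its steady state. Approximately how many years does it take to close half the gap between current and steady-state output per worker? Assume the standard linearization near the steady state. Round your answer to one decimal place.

Near the steady state the convergence rate is λ = (1 − α)(n + δ).
λ = (1 − 0.46) × 0.091 = 0.54 × 0.091 = 0.04914
Half-life = ln 2 / λ = 0.6931 / 0.04914 ≈ 14.10 years

half-life ≈ 14.1 years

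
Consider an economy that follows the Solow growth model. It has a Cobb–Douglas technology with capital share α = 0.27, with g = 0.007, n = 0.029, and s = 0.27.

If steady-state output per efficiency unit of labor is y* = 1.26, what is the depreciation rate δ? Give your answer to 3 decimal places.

δ ≈ 0.109

Steady state requires s·f(k) = (n + g + δ)·k, i.e. s·k^α = (n + g + δ)·k.
Since y* = [s/(n + g + δ)]^(α/(1−α)), we have s/(n + g + δ) = (y*)^((1−α)/α) = 1.26^2.7037 = 1.8680.
Therefore n + g + δ = s / 1.8680 = 0.27 / 1.8680 = 0.1445, so δ = 0.1445 − 0.036 = 0.1085.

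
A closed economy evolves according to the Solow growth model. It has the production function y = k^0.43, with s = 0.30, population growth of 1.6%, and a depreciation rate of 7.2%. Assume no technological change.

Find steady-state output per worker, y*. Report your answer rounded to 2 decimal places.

y* ≈ 2.52

Steady state requires s·f(k) = (n + δ)·k, i.e. s·k^α = (n + δ)·k.
Rearranging, k^(1−α) = s / (n + δ).
k^0.57 = 0.30 / (0.016 + 0.072) = 0.30 / 0.088 = 3.4091
k* = 3.4091^(1/0.57) ≈ 8.5992
y* = (k*)^α = 8.5992^0.43 ≈ 2.5224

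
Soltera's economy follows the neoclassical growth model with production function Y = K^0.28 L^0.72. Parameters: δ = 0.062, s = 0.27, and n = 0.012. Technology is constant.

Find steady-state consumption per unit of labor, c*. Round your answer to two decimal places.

c* = 1.21

At the steady state, Δk = 0, so s·k^α = (n + δ)·k.
Rearranging, k^(1−α) = s / (n + δ).
k^0.72 = 0.27 / (0.012 + 0.062) = 0.27 / 0.074 = 3.6486
k* = 3.6486^(1/0.72) ≈ 6.0357
y* = (k*)^α = 6.0357^0.28 ≈ 1.6543
c* = (1 − s)·y* = (1 − 0.27) × 1.6543 ≈ 1.2076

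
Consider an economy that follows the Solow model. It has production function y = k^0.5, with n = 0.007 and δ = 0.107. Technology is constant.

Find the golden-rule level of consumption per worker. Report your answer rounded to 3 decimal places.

c_gold ≈ 2.193

At the golden rule, f'(k) = n + δ, so α·k^(α−1) = n + δ and k_gold = (α/(n + δ))^(1/(1−α)).
k_gold = (0.5/0.114)^(1/0.5) = 4.3860^2 ≈ 19.2370
c_gold = f(k_gold) − (n + δ)·k_gold = 4.3860 − 0.114×19.2370 ≈ 2.1930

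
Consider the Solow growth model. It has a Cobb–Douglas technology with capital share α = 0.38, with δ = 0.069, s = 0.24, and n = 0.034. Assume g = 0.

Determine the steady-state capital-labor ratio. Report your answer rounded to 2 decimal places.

In steady state, investment equals break-even investment: s·k^α = (n + δ)·k.
Rearranging, k^(1−α) = s / (n + δ).
k^0.62 = 0.24 / (0.034 + 0.069) = 0.24 / 0.103 = 2.3301
k* = 2.3301^(1/0.62) ≈ 3.9133

k* = 3.91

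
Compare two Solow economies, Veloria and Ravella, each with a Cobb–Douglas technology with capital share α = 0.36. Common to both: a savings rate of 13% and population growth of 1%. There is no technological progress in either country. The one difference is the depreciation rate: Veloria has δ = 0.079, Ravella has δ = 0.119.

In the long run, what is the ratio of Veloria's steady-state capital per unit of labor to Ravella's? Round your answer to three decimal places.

Steady-state k* = [s/(n + δ)]^(1/(1−α)), so the ratio is [ (s_V/(n + δ)_V) / (s_R/(n + δ)_R) ]^1.5625.
s_V/(n + δ)_V = 0.13/0.089 = 1.4607; s_R/(n + δ)_R = 0.13/0.129 = 1.0078.
Ratio = (1.4607/1.0078)^1.5625 = 1.4494^1.5625 ≈ 1.7859

ratio ≈ 1.786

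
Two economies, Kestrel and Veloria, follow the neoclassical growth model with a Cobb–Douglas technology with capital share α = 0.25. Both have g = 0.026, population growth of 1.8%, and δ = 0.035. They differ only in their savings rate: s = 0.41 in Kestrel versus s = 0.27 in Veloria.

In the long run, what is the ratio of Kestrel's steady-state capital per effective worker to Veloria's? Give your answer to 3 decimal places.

Steady-state k* = [s/(n + g + δ)]^(1/(1−α)), so the ratio is [ (s_K/(n + g + δ)_K) / (s_V/(n + g + δ)_V) ]^1.3333.
s_K/(n + g + δ)_K = 0.41/0.079 = 5.1899; s_V/(n + g + δ)_V = 0.27/0.079 = 3.4177.
Ratio = (5.1899/3.4177)^1.3333 = 1.5185^1.3333 ≈ 1.7453

ratio ≈ 1.745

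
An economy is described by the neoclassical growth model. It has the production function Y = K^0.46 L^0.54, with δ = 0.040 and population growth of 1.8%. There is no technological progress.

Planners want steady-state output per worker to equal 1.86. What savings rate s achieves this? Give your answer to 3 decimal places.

In steady state, investment equals break-even investment: s·k^α = (n + δ)·k.
Since y* = [s/(n + δ)]^(α/(1−α)), we have s/(n + δ) = (y*)^((1−α)/α) = 1.86^1.1739 = 2.0720.
Therefore s = 2.0720 × (n + δ) = 2.0720 × 0.058 = 0.1202.

s ≈ 0.120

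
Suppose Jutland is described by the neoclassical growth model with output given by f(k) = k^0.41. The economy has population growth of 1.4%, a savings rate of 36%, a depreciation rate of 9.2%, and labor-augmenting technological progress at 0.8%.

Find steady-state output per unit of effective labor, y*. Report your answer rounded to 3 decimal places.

y* ≈ 2.224

Steady state requires s·f(k) = (n + g + δ)·k, i.e. s·k^α = (n + g + δ)·k.
Rearranging, k^(1−α) = s / (n + g + δ).
k^0.59 = 0.36 / (0.014 + 0.008 + 0.092) = 0.36 / 0.114 = 3.1579
k* = 3.1579^(1/0.59) ≈ 7.0216
y* = (k*)^α = 7.0216^0.41 ≈ 2.2235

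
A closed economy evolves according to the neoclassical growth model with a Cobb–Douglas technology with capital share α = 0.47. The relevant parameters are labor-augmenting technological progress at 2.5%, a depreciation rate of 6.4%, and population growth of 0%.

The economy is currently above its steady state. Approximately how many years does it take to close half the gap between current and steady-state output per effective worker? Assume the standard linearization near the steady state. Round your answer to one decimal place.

Near the steady state the convergence rate is λ = (1 − α)(n + g + δ).
λ = (1 − 0.47) × 0.089 = 0.53 × 0.089 = 0.04717
Half-life = ln 2 / λ = 0.6931 / 0.04717 ≈ 14.69 years

t_½ ≈ 14.7 years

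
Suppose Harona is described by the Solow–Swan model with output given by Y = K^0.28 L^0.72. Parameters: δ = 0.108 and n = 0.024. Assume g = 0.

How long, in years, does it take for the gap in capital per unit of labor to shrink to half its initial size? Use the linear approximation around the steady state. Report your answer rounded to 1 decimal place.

Near the steady state the convergence rate is λ = (1 − α)(n + δ).
λ = (1 − 0.28) × 0.132 = 0.72 × 0.132 = 0.09504
Half-life = ln 2 / λ = 0.6931 / 0.09504 ≈ 7.29 years

half-life ≈ 7.3 years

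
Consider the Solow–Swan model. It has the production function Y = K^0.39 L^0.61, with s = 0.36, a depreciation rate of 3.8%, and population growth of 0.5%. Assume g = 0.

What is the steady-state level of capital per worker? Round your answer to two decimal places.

k* = 32.57

Steady state requires s·f(k) = (n + δ)·k, i.e. s·k^α = (n + δ)·k.
Dividing both sides by k: k^(1−α) = s / (n + δ).
k^0.61 = 0.36 / (0.005 + 0.038) = 0.36 / 0.043 = 8.3721
k* = 8.3721^(1/0.61) ≈ 32.5719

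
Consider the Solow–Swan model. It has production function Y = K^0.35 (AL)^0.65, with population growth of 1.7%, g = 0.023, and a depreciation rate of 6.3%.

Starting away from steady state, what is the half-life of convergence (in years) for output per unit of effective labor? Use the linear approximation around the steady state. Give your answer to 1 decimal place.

Near the steady state the convergence rate is λ = (1 − α)(n + g + δ).
λ = (1 − 0.35) × 0.103 = 0.65 × 0.103 = 0.06695
Half-life = ln 2 / λ = 0.6931 / 0.06695 ≈ 10.35 years

t_½ ≈ 10.4 years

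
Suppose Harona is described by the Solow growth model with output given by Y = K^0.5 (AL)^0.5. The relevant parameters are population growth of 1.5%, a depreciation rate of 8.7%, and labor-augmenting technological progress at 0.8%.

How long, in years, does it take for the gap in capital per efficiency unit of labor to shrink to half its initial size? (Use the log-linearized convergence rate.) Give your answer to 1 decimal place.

Near the steady state the convergence rate is λ = (1 − α)(n + g + δ).
λ = (1 − 0.5) × 0.110 = 0.5 × 0.110 = 0.0550
Half-life = ln 2 / λ = 0.6931 / 0.0550 ≈ 12.60 years

t_½ ≈ 12.6 years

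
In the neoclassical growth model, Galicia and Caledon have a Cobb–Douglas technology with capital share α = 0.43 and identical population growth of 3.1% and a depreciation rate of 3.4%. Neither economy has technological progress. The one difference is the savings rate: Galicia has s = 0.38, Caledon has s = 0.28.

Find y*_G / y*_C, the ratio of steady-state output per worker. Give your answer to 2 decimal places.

y*_G / y*_C ≈ 1.26

Steady-state y* = [s/(n + δ)]^(α/(1−α)), so the ratio is [ (s_G/(n + δ)_G) / (s_C/(n + δ)_C) ]^0.7544.
s_G/(n + δ)_G = 0.38/0.065 = 5.8462; s_C/(n + δ)_C = 0.28/0.065 = 4.3077.
Ratio = (5.8462/4.3077)^0.7544 = 1.3572^0.7544 ≈ 1.2591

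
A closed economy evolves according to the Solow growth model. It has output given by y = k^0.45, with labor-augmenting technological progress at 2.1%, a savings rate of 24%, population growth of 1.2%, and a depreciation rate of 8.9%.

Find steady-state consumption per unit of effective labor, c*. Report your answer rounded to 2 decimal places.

In steady state, investment equals break-even investment: s·k^α = (n + g + δ)·k.
Dividing both sides by k: k^(1−α) = s / (n + g + δ).
k^0.55 = 0.24 / (0.012 + 0.021 + 0.089) = 0.24 / 0.122 = 1.9672
k* = 1.9672^(1/0.55) ≈ 3.4219
y* = (k*)^α = 3.4219^0.45 ≈ 1.7395
c* = (1 − s)·y* = (1 − 0.24) × 1.7395 ≈ 1.3220

c* = 1.32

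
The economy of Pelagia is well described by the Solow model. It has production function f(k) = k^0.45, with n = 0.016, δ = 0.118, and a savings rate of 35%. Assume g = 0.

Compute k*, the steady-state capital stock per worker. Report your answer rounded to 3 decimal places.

k* ≈ 5.729

Steady state requires s·f(k) = (n + δ)·k, i.e. s·k^α = (n + δ)·k.
Dividing both sides by k: k^(1−α) = s / (n + δ).
k^0.55 = 0.35 / (0.016 + 0.118) = 0.35 / 0.134 = 2.6119
k* = 2.6119^(1/0.55) ≈ 5.7293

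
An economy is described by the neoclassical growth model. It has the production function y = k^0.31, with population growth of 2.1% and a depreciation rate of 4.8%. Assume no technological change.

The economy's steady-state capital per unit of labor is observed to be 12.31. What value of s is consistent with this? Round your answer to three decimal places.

At the steady state, Δk = 0, so s·k^α = (n + δ)·k.
So s / (n + δ) = (k*)^(1−α) = 12.31^0.69 = 5.6530.
Therefore s = 5.6530 × (n + δ) = 5.6530 × 0.069 = 0.3901.

s ≈ 0.390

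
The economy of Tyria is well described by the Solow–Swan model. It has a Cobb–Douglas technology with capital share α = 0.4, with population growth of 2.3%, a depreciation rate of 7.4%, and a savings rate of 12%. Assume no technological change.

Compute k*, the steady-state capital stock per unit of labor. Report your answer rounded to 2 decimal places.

Steady state requires s·f(k) = (n + δ)·k, i.e. s·k^α = (n + δ)·k.
Dividing both sides by k: k^(1−α) = s / (n + δ).
k^0.6 = 0.12 / (0.023 + 0.074) = 0.12 / 0.097 = 1.2371
k* = 1.2371^(1/0.6) ≈ 1.4256

k* ≈ 1.43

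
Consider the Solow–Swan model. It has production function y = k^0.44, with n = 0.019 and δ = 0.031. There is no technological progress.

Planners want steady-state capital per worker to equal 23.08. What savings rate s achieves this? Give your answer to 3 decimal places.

s ≈ 0.290

In steady state, investment equals break-even investment: s·k^α = (n + δ)·k.
So s / (n + δ) = (k*)^(1−α) = 23.08^0.56 = 5.7998.
Therefore s = 5.7998 × (n + δ) = 5.7998 × 0.050 = 0.2900.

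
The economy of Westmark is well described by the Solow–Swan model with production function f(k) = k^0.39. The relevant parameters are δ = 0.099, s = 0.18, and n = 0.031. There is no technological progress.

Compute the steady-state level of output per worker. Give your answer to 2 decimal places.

In steady state, investment equals break-even investment: s·k^α = (n + δ)·k.
Rearranging, k^(1−α) = s / (n + δ).
k^0.61 = 0.18 / (0.031 + 0.099) = 0.18 / 0.130 = 1.3846
k* = 1.3846^(1/0.61) ≈ 1.7048
y* = (k*)^α = 1.7048^0.39 ≈ 1.2313

y* ≈ 1.23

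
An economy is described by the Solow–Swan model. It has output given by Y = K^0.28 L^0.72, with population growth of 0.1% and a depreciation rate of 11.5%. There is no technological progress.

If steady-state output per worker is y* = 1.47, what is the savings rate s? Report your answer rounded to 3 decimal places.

In steady state, investment equals break-even investment: s·k^α = (n + δ)·k.
Since y* = [s/(n + δ)]^(α/(1−α)), we have s/(n + δ) = (y*)^((1−α)/α) = 1.47^2.5714 = 2.6930.
Therefore s = 2.6930 × (n + δ) = 2.6930 × 0.116 = 0.3124.

s ≈ 0.312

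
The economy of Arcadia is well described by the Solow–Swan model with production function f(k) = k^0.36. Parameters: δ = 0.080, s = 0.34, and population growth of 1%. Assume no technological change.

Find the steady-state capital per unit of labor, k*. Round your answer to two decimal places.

k* = 7.98

At the steady state, Δk = 0, so s·k^α = (n + δ)·k.
Rearranging, k^(1−α) = s / (n + δ).
k^0.64 = 0.34 / (0.010 + 0.080) = 0.34 / 0.090 = 3.7778
k* = 3.7778^(1/0.64) ≈ 7.9788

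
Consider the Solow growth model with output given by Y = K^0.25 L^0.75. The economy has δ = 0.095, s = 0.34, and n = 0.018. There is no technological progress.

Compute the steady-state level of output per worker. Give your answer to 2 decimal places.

y* = 1.44

Steady state requires s·f(k) = (n + δ)·k, i.e. s·k^α = (n + δ)·k.
Rearranging, k^(1−α) = s / (n + δ).
k^0.75 = 0.34 / (0.018 + 0.095) = 0.34 / 0.113 = 3.0088
k* = 3.0088^(1/0.75) ≈ 4.3437
y* = (k*)^α = 4.3437^0.25 ≈ 1.4437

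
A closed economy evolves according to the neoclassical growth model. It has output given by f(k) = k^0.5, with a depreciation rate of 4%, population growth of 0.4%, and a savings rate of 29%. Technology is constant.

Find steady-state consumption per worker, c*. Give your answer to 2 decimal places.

c* = 4.68

Steady state requires s·f(k) = (n + δ)·k, i.e. s·k^α = (n + δ)·k.
Dividing both sides by k: k^(1−α) = s / (n + δ).
k^0.5 = 0.29 / (0.004 + 0.040) = 0.29 / 0.044 = 6.5909
k* = 6.5909^(1/0.5) ≈ 43.4400
y* = (k*)^α = 43.4400^0.5 ≈ 6.5909
c* = (1 − s)·y* = (1 − 0.29) × 6.5909 ≈ 4.6795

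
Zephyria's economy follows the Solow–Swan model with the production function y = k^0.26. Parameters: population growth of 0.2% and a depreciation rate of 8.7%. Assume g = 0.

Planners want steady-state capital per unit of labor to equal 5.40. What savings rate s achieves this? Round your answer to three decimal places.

In steady state, investment equals break-even investment: s·k^α = (n + δ)·k.
So s / (n + δ) = (k*)^(1−α) = 5.40^0.74 = 3.4831.
Therefore s = 3.4831 × (n + δ) = 3.4831 × 0.089 = 0.3100.

s ≈ 0.310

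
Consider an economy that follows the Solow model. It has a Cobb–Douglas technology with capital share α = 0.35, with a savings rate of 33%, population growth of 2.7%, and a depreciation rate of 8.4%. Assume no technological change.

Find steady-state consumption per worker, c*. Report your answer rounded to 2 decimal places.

In steady state, investment equals break-even investment: s·k^α = (n + δ)·k.
Rearranging, k^(1−α) = s / (n + δ).
k^0.65 = 0.33 / (0.027 + 0.084) = 0.33 / 0.111 = 2.9730
k* = 2.9730^(1/0.65) ≈ 5.3455
y* = (k*)^α = 5.3455^0.35 ≈ 1.7980
c* = (1 − s)·y* = (1 − 0.33) × 1.7980 ≈ 1.2047

c* = 1.20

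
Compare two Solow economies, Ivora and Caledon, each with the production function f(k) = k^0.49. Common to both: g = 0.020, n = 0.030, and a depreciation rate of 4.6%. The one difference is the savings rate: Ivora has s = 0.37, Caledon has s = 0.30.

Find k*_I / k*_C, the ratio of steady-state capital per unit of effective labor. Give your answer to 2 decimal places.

Steady-state k* = [s/(n + g + δ)]^(1/(1−α)), so the ratio is [ (s_I/(n + g + δ)_I) / (s_C/(n + g + δ)_C) ]^1.9608.
s_I/(n + g + δ)_I = 0.37/0.096 = 3.8542; s_C/(n + g + δ)_C = 0.30/0.096 = 3.1250.
Ratio = (3.8542/3.1250)^1.9608 = 1.2333^1.9608 ≈ 1.5086

ratio ≈ 1.51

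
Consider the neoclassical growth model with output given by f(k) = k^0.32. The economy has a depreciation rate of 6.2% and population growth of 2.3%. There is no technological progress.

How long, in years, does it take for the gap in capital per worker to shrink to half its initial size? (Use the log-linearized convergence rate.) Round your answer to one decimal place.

Near the steady state the convergence rate is λ = (1 − α)(n + δ).
λ = (1 − 0.32) × 0.085 = 0.68 × 0.085 = 0.0578
Half-life = ln 2 / λ = 0.6931 / 0.0578 ≈ 11.99 years

t_½ ≈ 12.0 years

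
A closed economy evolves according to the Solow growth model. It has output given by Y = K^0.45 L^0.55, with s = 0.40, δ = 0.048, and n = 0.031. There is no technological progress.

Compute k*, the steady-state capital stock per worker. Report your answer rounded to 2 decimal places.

k* ≈ 19.09

Steady state requires s·f(k) = (n + δ)·k, i.e. s·k^α = (n + δ)·k.
Dividing both sides by k: k^(1−α) = s / (n + δ).
k^0.55 = 0.40 / (0.031 + 0.048) = 0.40 / 0.079 = 5.0633
k* = 5.0633^(1/0.55) ≈ 19.0892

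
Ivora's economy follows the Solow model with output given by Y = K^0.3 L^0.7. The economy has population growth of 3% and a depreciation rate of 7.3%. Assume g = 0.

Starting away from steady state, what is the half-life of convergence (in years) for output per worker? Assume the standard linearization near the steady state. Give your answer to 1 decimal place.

t_½ ≈ 9.6 years

Near the steady state the convergence rate is λ = (1 − α)(n + δ).
λ = (1 − 0.3) × 0.103 = 0.7 × 0.103 = 0.0721
Half-life = ln 2 / λ = 0.6931 / 0.0721 ≈ 9.61 years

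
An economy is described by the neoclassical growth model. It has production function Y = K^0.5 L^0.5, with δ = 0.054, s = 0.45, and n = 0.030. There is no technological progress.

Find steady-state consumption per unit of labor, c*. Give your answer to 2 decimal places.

In steady state, investment equals break-even investment: s·k^α = (n + δ)·k.
Dividing both sides by k: k^(1−α) = s / (n + δ).
k^0.5 = 0.45 / (0.030 + 0.054) = 0.45 / 0.084 = 5.3571
k* = 5.3571^(1/0.5) ≈ 28.6985
y* = (k*)^α = 28.6985^0.5 ≈ 5.3571
c* = (1 − s)·y* = (1 − 0.45) × 5.3571 ≈ 2.9464

c* ≈ 2.95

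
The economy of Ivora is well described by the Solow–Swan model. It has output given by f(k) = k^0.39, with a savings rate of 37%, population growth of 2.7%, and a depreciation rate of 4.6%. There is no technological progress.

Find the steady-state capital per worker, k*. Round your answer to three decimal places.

In steady state, investment equals break-even investment: s·k^α = (n + δ)·k.
Rearranging, k^(1−α) = s / (n + δ).
k^0.61 = 0.37 / (0.027 + 0.046) = 0.37 / 0.073 = 5.0685
k* = 5.0685^(1/0.61) ≈ 14.3067

k* = 14.307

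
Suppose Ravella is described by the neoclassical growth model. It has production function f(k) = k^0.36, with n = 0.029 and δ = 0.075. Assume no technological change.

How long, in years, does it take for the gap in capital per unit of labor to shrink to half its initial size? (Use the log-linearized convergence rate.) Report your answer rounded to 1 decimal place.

Near the steady state the convergence rate is λ = (1 − α)(n + δ).
λ = (1 − 0.36) × 0.104 = 0.64 × 0.104 = 0.06656
Half-life = ln 2 / λ = 0.6931 / 0.06656 ≈ 10.41 years

half-life ≈ 10.4 years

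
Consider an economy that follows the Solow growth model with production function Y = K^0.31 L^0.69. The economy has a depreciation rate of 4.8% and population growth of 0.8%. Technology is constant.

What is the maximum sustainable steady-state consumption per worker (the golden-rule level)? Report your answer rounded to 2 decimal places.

c_gold ≈ 1.49

At the golden rule, f'(k) = n + δ, so α·k^(α−1) = n + δ and k_gold = (α/(n + δ))^(1/(1−α)).
k_gold = (0.31/0.056)^(1/0.69) = 5.5357^1.4493 ≈ 11.9421
c_gold = f(k_gold) − (n + δ)·k_gold = 2.1572 − 0.056×11.9421 ≈ 1.4884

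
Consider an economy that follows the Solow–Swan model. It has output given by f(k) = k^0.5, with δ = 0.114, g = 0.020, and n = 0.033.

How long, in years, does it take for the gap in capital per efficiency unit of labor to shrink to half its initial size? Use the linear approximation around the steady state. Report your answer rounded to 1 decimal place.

half-life ≈ 8.3 years

Near the steady state the convergence rate is λ = (1 − α)(n + g + δ).
λ = (1 − 0.5) × 0.167 = 0.5 × 0.167 = 0.0835
Half-life = ln 2 / λ = 0.6931 / 0.0835 ≈ 8.30 years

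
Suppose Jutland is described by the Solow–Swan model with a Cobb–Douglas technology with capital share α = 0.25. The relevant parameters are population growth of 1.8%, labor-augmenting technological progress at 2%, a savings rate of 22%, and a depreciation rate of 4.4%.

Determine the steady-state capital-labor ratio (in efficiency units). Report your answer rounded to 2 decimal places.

k* ≈ 3.73

At the steady state, Δk = 0, so s·k^α = (n + g + δ)·k.
Dividing both sides by k: k^(1−α) = s / (n + g + δ).
k^0.75 = 0.22 / (0.018 + 0.020 + 0.044) = 0.22 / 0.082 = 2.6829
k* = 2.6829^(1/0.75) ≈ 3.7280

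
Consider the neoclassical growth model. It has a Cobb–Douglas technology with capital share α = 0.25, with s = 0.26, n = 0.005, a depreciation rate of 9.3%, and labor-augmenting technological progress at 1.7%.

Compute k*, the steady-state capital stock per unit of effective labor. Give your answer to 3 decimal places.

Steady state requires s·f(k) = (n + g + δ)·k, i.e. s·k^α = (n + g + δ)·k.
Rearranging, k^(1−α) = s / (n + g + δ).
k^0.75 = 0.26 / (0.005 + 0.017 + 0.093) = 0.26 / 0.115 = 2.2609
k* = 2.2609^(1/0.75) ≈ 2.9674

k* ≈ 2.967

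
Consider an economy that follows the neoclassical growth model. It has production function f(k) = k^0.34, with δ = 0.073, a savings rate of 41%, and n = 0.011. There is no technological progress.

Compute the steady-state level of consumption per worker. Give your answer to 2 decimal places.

c* = 1.34

At the steady state, Δk = 0, so s·k^α = (n + δ)·k.
Dividing both sides by k: k^(1−α) = s / (n + δ).
k^0.66 = 0.41 / (0.011 + 0.073) = 0.41 / 0.084 = 4.8810
k* = 4.8810^(1/0.66) ≈ 11.0457
y* = (k*)^α = 11.0457^0.34 ≈ 2.2630
c* = (1 − s)·y* = (1 − 0.41) × 2.2630 ≈ 1.3352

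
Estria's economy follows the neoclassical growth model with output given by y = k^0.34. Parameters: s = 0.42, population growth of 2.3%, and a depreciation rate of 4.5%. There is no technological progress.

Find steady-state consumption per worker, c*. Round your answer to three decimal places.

c* = 1.482

Steady state requires s·f(k) = (n + δ)·k, i.e. s·k^α = (n + δ)·k.
Rearranging, k^(1−α) = s / (n + δ).
k^0.66 = 0.42 / (0.023 + 0.045) = 0.42 / 0.068 = 6.1765
k* = 6.1765^(1/0.66) ≈ 15.7796
y* = (k*)^α = 15.7796^0.34 ≈ 2.5548
c* = (1 − s)·y* = (1 − 0.42) × 2.5548 ≈ 1.4818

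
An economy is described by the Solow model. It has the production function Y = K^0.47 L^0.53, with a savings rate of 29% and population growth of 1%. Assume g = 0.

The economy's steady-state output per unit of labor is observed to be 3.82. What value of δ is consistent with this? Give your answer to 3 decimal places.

δ ≈ 0.054

In steady state, investment equals break-even investment: s·k^α = (n + δ)·k.
Since y* = [s/(n + δ)]^(α/(1−α)), we have s/(n + δ) = (y*)^((1−α)/α) = 3.82^1.1277 = 4.5331.
Therefore n + δ = s / 4.5331 = 0.29 / 4.5331 = 0.0640, so δ = 0.0640 − 0.010 = 0.0540.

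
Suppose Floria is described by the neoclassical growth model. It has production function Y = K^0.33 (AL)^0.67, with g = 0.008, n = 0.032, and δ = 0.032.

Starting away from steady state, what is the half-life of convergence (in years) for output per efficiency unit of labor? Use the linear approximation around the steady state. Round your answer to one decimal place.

about 14.4 years

Near the steady state the convergence rate is λ = (1 − α)(n + g + δ).
λ = (1 − 0.33) × 0.072 = 0.67 × 0.072 = 0.04824
Half-life = ln 2 / λ = 0.6931 / 0.04824 ≈ 14.37 years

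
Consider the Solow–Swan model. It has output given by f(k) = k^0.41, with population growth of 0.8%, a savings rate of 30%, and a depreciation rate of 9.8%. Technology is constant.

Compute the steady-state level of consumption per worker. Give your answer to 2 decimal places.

c* ≈ 1.44

At the steady state, Δk = 0, so s·k^α = (n + δ)·k.
Dividing both sides by k: k^(1−α) = s / (n + δ).
k^0.59 = 0.30 / (0.008 + 0.098) = 0.30 / 0.106 = 2.8302
k* = 2.8302^(1/0.59) ≈ 5.8317
y* = (k*)^α = 5.8317^0.41 ≈ 2.0605
c* = (1 − s)·y* = (1 − 0.30) × 2.0605 ≈ 1.4424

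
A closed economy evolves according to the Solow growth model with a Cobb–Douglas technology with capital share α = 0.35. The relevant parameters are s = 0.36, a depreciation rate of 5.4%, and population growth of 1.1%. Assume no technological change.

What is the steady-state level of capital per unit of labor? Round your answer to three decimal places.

k* = 13.921

In steady state, investment equals break-even investment: s·k^α = (n + δ)·k.
Rearranging, k^(1−α) = s / (n + δ).
k^0.65 = 0.36 / (0.011 + 0.054) = 0.36 / 0.065 = 5.5385
k* = 5.5385^(1/0.65) ≈ 13.9213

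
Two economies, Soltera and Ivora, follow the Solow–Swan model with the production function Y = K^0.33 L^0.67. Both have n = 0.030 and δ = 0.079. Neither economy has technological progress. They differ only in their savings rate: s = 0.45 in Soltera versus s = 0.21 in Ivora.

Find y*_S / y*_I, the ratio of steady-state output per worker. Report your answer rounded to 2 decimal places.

Steady-state y* = [s/(n + δ)]^(α/(1−α)), so the ratio is [ (s_S/(n + δ)_S) / (s_I/(n + δ)_I) ]^0.4925.
s_S/(n + δ)_S = 0.45/0.109 = 4.1284; s_I/(n + δ)_I = 0.21/0.109 = 1.9266.
Ratio = (4.1284/1.9266)^0.4925 = 2.1428^0.4925 ≈ 1.4555

y*_S / y*_I ≈ 1.46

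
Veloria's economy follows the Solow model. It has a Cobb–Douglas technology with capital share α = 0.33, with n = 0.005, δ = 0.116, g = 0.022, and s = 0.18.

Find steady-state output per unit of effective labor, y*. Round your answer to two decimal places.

y* = 1.12

In steady state, investment equals break-even investment: s·k^α = (n + g + δ)·k.
Rearranging, k^(1−α) = s / (n + g + δ).
k^0.67 = 0.18 / (0.005 + 0.022 + 0.116) = 0.18 / 0.143 = 1.2587
k* = 1.2587^(1/0.67) ≈ 1.4097
y* = (k*)^α = 1.4097^0.33 ≈ 1.1200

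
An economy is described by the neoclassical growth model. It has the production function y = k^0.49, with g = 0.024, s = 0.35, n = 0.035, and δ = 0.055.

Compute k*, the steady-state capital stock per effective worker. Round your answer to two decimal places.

In steady state, investment equals break-even investment: s·k^α = (n + g + δ)·k.
Rearranging, k^(1−α) = s / (n + g + δ).
k^0.51 = 0.35 / (0.035 + 0.024 + 0.055) = 0.35 / 0.114 = 3.0702
k* = 3.0702^(1/0.51) ≈ 9.0205

k* = 9.02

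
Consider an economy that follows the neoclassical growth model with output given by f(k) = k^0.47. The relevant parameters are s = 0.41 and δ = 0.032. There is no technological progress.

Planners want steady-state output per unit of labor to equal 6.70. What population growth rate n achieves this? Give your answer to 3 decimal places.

n ≈ 0.016

In steady state, investment equals break-even investment: s·k^α = (n + δ)·k.
Since y* = [s/(n + δ)]^(α/(1−α)), we have s/(n + δ) = (y*)^((1−α)/α) = 6.70^1.1277 = 8.5421.
Therefore n + δ = s / 8.5421 = 0.41 / 8.5421 = 0.0480, so n = 0.0480 − 0.032 = 0.0160.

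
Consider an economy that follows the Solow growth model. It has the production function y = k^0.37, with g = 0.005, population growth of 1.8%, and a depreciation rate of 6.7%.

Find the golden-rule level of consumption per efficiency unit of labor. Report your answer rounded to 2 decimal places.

At the golden rule, f'(k) = n + g + δ, so α·k^(α−1) = n + g + δ and k_gold = (α/(n + g + δ))^(1/(1−α)).
k_gold = (0.37/0.090)^(1/0.63) = 4.1111^1.5873 ≈ 9.4305
c_gold = f(k_gold) − (n + g + δ)·k_gold = 2.2939 − 0.090×9.4305 ≈ 1.4452

c_gold ≈ 1.45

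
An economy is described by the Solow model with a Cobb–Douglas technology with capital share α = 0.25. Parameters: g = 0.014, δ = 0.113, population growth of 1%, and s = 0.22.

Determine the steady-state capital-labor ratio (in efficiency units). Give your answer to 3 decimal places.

At the steady state, Δk = 0, so s·k^α = (n + g + δ)·k.
Dividing both sides by k: k^(1−α) = s / (n + g + δ).
k^0.75 = 0.22 / (0.010 + 0.014 + 0.113) = 0.22 / 0.137 = 1.6058
k* = 1.6058^(1/0.75) ≈ 1.8804

k* = 1.880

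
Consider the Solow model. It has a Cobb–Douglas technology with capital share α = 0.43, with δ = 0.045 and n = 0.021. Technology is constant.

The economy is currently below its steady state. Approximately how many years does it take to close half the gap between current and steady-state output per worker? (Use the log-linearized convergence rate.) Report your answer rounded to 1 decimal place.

Near the steady state the convergence rate is λ = (1 − α)(n + δ).
λ = (1 − 0.43) × 0.066 = 0.57 × 0.066 = 0.03762
Half-life = ln 2 / λ = 0.6931 / 0.03762 ≈ 18.42 years

about 18.4 years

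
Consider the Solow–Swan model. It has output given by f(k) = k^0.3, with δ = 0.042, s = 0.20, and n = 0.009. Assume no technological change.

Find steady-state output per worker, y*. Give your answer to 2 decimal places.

In steady state, investment equals break-even investment: s·k^α = (n + δ)·k.
Dividing both sides by k: k^(1−α) = s / (n + δ).
k^0.7 = 0.20 / (0.009 + 0.042) = 0.20 / 0.051 = 3.9216
k* = 3.9216^(1/0.7) ≈ 7.0438
y* = (k*)^α = 7.0438^0.3 ≈ 1.7961

y* ≈ 1.80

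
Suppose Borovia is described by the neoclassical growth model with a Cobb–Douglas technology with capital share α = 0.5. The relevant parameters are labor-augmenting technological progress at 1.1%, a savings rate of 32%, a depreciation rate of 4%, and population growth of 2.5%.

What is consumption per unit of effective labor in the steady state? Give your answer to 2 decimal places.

At the steady state, Δk = 0, so s·k^α = (n + g + δ)·k.
Dividing both sides by k: k^(1−α) = s / (n + g + δ).
k^0.5 = 0.32 / (0.025 + 0.011 + 0.040) = 0.32 / 0.076 = 4.2105
k* = 4.2105^(1/0.5) ≈ 17.7283
y* = (k*)^α = 17.7283^0.5 ≈ 4.2105
c* = (1 − s)·y* = (1 − 0.32) × 4.2105 ≈ 2.8631

c* ≈ 2.86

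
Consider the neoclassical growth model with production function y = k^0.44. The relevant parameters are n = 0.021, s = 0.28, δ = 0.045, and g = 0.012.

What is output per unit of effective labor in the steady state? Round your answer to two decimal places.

y* = 2.73

Steady state requires s·f(k) = (n + g + δ)·k, i.e. s·k^α = (n + g + δ)·k.
Dividing both sides by k: k^(1−α) = s / (n + g + δ).
k^0.56 = 0.28 / (0.021 + 0.012 + 0.045) = 0.28 / 0.078 = 3.5897
k* = 3.5897^(1/0.56) ≈ 9.7989
y* = (k*)^α = 9.7989^0.44 ≈ 2.7297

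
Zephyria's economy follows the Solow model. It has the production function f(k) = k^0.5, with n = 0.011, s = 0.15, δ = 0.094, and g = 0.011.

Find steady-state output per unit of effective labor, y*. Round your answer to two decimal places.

At the steady state, Δk = 0, so s·k^α = (n + g + δ)·k.
Rearranging, k^(1−α) = s / (n + g + δ).
k^0.5 = 0.15 / (0.011 + 0.011 + 0.094) = 0.15 / 0.116 = 1.2931
k* = 1.2931^(1/0.5) ≈ 1.6721
y* = (k*)^α = 1.6721^0.5 ≈ 1.2931

y* = 1.29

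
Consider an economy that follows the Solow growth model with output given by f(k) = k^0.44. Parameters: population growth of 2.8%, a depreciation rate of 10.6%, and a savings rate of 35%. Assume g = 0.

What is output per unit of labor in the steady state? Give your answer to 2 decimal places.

y* = 2.13

In steady state, investment equals break-even investment: s·k^α = (n + δ)·k.
Dividing both sides by k: k^(1−α) = s / (n + δ).
k^0.56 = 0.35 / (0.028 + 0.106) = 0.35 / 0.134 = 2.6119
k* = 2.6119^(1/0.56) ≈ 5.5535
y* = (k*)^α = 5.5535^0.44 ≈ 2.1262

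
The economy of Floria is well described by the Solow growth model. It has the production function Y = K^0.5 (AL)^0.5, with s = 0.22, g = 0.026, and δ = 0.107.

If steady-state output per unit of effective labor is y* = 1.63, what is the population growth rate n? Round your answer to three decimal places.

n ≈ 0.002

Steady state requires s·f(k) = (n + g + δ)·k, i.e. s·k^α = (n + g + δ)·k.
Since y* = [s/(n + g + δ)]^(α/(1−α)), we have s/(n + g + δ) = (y*)^((1−α)/α) = 1.63^1 = 1.6300.
Therefore n + g + δ = s / 1.6300 = 0.22 / 1.6300 = 0.1350, so n = 0.1350 − 0.133 = 0.0020.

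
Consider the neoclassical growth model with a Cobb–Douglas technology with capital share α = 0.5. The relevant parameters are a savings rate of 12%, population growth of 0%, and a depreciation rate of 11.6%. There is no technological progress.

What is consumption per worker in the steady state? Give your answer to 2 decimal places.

c* = 0.91

In steady state, investment equals break-even investment: s·k^α = (n + δ)·k.
Rearranging, k^(1−α) = s / (n + δ).
k^0.5 = 0.12 / (0.000 + 0.116) = 0.12 / 0.116 = 1.0345
k* = 1.0345^(1/0.5) ≈ 1.0702
y* = (k*)^α = 1.0702^0.5 ≈ 1.0345
c* = (1 − s)·y* = (1 − 0.12) × 1.0345 ≈ 0.9104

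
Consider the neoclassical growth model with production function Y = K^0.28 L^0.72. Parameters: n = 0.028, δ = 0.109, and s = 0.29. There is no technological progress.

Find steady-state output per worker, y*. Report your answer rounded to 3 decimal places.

y* = 1.339

Steady state requires s·f(k) = (n + δ)·k, i.e. s·k^α = (n + δ)·k.
Dividing both sides by k: k^(1−α) = s / (n + δ).
k^0.72 = 0.29 / (0.028 + 0.109) = 0.29 / 0.137 = 2.1168
k* = 2.1168^(1/0.72) ≈ 2.8336
y* = (k*)^α = 2.8336^0.28 ≈ 1.3386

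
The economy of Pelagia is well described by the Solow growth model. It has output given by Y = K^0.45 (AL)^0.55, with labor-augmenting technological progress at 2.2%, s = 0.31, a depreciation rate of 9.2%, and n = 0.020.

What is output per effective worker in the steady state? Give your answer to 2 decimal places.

y* ≈ 1.99

At the steady state, Δk = 0, so s·k^α = (n + g + δ)·k.
Dividing both sides by k: k^(1−α) = s / (n + g + δ).
k^0.55 = 0.31 / (0.020 + 0.022 + 0.092) = 0.31 / 0.134 = 2.3134
k* = 2.3134^(1/0.55) ≈ 4.5949
y* = (k*)^α = 4.5949^0.45 ≈ 1.9862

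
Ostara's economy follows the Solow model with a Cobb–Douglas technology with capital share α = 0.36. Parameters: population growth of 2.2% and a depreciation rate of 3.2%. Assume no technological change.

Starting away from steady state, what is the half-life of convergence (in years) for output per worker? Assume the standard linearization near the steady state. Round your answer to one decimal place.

Near the steady state the convergence rate is λ = (1 − α)(n + δ).
λ = (1 − 0.36) × 0.054 = 0.64 × 0.054 = 0.03456
Half-life = ln 2 / λ = 0.6931 / 0.03456 ≈ 20.05 years

about 20.1 years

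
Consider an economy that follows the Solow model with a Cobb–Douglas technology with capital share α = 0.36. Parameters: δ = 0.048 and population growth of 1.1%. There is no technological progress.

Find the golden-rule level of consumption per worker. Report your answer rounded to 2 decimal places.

c_gold ≈ 1.77

At the golden rule, f'(k) = n + δ, so α·k^(α−1) = n + δ and k_gold = (α/(n + δ))^(1/(1−α)).
k_gold = (0.36/0.059)^(1/0.64) = 6.1017^1.5625 ≈ 16.8759
c_gold = f(k_gold) − (n + δ)·k_gold = 2.7658 − 0.059×16.8759 ≈ 1.7701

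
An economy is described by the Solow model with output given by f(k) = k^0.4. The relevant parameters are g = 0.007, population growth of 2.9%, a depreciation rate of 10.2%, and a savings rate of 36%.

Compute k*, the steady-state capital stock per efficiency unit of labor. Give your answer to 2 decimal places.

In steady state, investment equals break-even investment: s·k^α = (n + g + δ)·k.
Rearranging, k^(1−α) = s / (n + g + δ).
k^0.6 = 0.36 / (0.029 + 0.007 + 0.102) = 0.36 / 0.138 = 2.6087
k* = 2.6087^(1/0.6) ≈ 4.9436

k* ≈ 4.94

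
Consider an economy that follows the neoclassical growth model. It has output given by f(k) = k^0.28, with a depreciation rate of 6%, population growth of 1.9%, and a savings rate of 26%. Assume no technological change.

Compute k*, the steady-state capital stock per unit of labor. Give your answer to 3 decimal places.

k* ≈ 5.230

At the steady state, Δk = 0, so s·k^α = (n + δ)·k.
Dividing both sides by k: k^(1−α) = s / (n + δ).
k^0.72 = 0.26 / (0.019 + 0.060) = 0.26 / 0.079 = 3.2911
k* = 3.2911^(1/0.72) ≈ 5.2303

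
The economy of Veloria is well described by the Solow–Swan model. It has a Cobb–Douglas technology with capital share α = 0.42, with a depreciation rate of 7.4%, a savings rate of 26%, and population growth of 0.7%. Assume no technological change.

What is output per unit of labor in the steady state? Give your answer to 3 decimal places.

At the steady state, Δk = 0, so s·k^α = (n + δ)·k.
Dividing both sides by k: k^(1−α) = s / (n + δ).
k^0.58 = 0.26 / (0.007 + 0.074) = 0.26 / 0.081 = 3.2099
k* = 3.2099^(1/0.58) ≈ 7.4690
y* = (k*)^α = 7.4690^0.42 ≈ 2.3269

y* ≈ 2.327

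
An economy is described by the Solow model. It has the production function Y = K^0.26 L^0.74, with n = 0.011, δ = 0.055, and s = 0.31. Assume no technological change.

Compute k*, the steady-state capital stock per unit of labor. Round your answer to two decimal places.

In steady state, investment equals break-even investment: s·k^α = (n + δ)·k.
Rearranging, k^(1−α) = s / (n + δ).
k^0.74 = 0.31 / (0.011 + 0.055) = 0.31 / 0.066 = 4.6970
k* = 4.6970^(1/0.74) ≈ 8.0885

k* = 8.09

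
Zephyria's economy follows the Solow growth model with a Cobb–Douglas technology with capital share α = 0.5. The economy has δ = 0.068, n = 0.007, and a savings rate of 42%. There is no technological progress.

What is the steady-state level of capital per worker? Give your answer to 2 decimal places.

k* = 31.36

In steady state, investment equals break-even investment: s·k^α = (n + δ)·k.
Rearranging, k^(1−α) = s / (n + δ).
k^0.5 = 0.42 / (0.007 + 0.068) = 0.42 / 0.075 = 5.6000
k* = 5.6000^(1/0.5) ≈ 31.3600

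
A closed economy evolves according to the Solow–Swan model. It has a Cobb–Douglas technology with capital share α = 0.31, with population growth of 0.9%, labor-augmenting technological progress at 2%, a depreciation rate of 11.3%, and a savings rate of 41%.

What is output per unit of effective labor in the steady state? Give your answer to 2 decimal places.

y* ≈ 1.61

In steady state, investment equals break-even investment: s·k^α = (n + g + δ)·k.
Dividing both sides by k: k^(1−α) = s / (n + g + δ).
k^0.69 = 0.41 / (0.009 + 0.020 + 0.113) = 0.41 / 0.142 = 2.8873
k* = 2.8873^(1/0.69) ≈ 4.6492
y* = (k*)^α = 4.6492^0.31 ≈ 1.6102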